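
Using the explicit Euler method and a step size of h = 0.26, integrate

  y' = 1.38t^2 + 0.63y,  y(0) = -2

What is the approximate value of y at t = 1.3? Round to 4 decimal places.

Euler: y_{n+1} = y_n + h·f(t_n, y_n).
t=0.000000, y=-2.000000: f=-1.260000 → y ← -2.000000 + 0.26·(-1.260000) = -2.327600
t=0.260000, y=-2.327600: f=-1.373100 → y ← -2.327600 + 0.26·(-1.373100) = -2.684606
t=0.520000, y=-2.684606: f=-1.318150 → y ← -2.684606 + 0.26·(-1.318150) = -3.027325
t=0.780000, y=-3.027325: f=-1.067623 → y ← -3.027325 + 0.26·(-1.067623) = -3.304907
t=1.040000, y=-3.304907: f=-0.589483 → y ← -3.304907 + 0.26·(-0.589483) = -3.458173
y(1.3) ≈ -3.4582

-3.4582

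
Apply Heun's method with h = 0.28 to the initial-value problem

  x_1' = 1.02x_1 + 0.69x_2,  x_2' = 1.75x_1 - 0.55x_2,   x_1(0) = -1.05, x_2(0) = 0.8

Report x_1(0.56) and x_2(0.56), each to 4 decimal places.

-1.7190, -0.5081

Heun on (x_1,x_2): k1 = f(x_n, state_n); k2 = f(x_n + h, state_n + h·k1); state_{n+1} = state_n + (h/2)·(k1 + k2).
0.000000: (-1.050000, 0.800000)
  k1 = (-0.519000, -2.277500)
  predictor → (-1.195320, 0.162300)
  k2 = (-1.107239, -2.181075)
  → (-1.277674, 0.175799)
0.280000: (-1.277674, 0.175799)
  k1 = (-1.181925, -2.332618)
  predictor → (-1.608613, -0.477334)
  k2 = (-1.970145, -2.552539)
  → (-1.718963, -0.508122)
(x_1(0.56), x_2(0.56)) ≈ (-1.7190, -0.5081)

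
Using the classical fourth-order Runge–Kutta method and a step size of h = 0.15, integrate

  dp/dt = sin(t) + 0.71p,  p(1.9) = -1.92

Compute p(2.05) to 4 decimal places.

RK4: k1 = f(t_n, p_n); k2 = f(t_n + h/2, p_n + (h/2)·k1); k3 = f(t_n + h/2, p_n + (h/2)·k2); k4 = f(t_n + h, p_n + h·k3); p_{n+1} = p_n + (h/6)·(k1 + 2k2 + 2k3 + k4).
t=1.900000, p=-1.920000:
  k1 = f(1.900000, -1.920000) = -0.416900
  k2 = f(1.975000, -1.951267) = -0.465984
  k3 = f(1.975000, -1.954949) = -0.468598
  k4 = f(2.050000, -1.990290) = -0.525743
  p ← -1.920000 + (0.15/6)·(k1 + 2k2 + 2k3 + k4) = -1.990295
p(2.05) ≈ -1.9903

-1.9903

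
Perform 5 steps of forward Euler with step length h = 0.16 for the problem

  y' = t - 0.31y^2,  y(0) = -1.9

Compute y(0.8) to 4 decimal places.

Euler: y_{n+1} = y_n + h·f(t_n, y_n).
t=0.000000, y=-1.900000: f=-1.119100 → y ← -1.900000 + 0.16·(-1.119100) = -2.079056
t=0.160000, y=-2.079056: f=-1.179967 → y ← -2.079056 + 0.16·(-1.179967) = -2.267851
t=0.320000, y=-2.267851: f=-1.274376 → y ← -2.267851 + 0.16·(-1.274376) = -2.471751
t=0.480000, y=-2.471751: f=-1.413961 → y ← -2.471751 + 0.16·(-1.413961) = -2.697985
t=0.640000, y=-2.697985: f=-1.616527 → y ← -2.697985 + 0.16·(-1.616527) = -2.956629
y(0.8) ≈ -2.9566

-2.9566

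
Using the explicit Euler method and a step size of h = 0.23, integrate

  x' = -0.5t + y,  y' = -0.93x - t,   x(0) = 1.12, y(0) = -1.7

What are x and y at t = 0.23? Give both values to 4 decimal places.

Euler on (x,y): x_{n+1} = x_n + h·x', y_{n+1} = y_n + h·y'.
0.000000: (1.120000, -1.700000); f=(-1.700000, -1.041600) → (0.729000, -1.939568)
(x(0.23), y(0.23)) ≈ (0.7290, -1.9396)

0.7290, -1.9396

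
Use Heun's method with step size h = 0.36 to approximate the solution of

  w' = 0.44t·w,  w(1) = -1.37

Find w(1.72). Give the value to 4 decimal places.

Heun: k1 = f(t_n, w_n); k2 = f(t_n + h, w_n + h·k1); w_{n+1} = w_n + (h/2)·(k1 + k2).
t=1.000000, w=-1.370000:
  k1 = f(1.000000, -1.370000) = -0.602800
  k2 = f(1.360000, -1.587008) = -0.949666
  w ← -1.370000 + (0.36/2)·(-0.602800 + (-0.949666)) = -1.649444
t=1.360000, w=-1.649444:
  k1 = f(1.360000, -1.649444) = -0.987027
  k2 = f(1.720000, -2.004774) = -1.517213
  w ← -1.649444 + (0.36/2)·(-0.987027 + (-1.517213)) = -2.100207
w(1.72) ≈ -2.1002

-2.1002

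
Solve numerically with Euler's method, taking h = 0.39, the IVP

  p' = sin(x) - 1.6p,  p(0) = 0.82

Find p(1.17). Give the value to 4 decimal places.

0.3736

Euler: p_{n+1} = p_n + h·f(x_n, p_n).
x=0.000000, p=0.820000: f=-1.312000 → p ← 0.820000 + 0.39·(-1.312000) = 0.308320
x=0.390000, p=0.308320: f=-0.113124 → p ← 0.308320 + 0.39·(-0.113124) = 0.264202
x=0.780000, p=0.264202: f=0.280557 → p ← 0.264202 + 0.39·0.280557 = 0.373619
p(1.17) ≈ 0.3736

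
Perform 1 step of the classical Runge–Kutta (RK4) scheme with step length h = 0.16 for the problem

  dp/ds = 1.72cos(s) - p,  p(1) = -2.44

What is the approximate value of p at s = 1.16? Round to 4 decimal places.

RK4: k1 = f(s_n, p_n); k2 = f(s_n + h/2, p_n + (h/2)·k1); k3 = f(s_n + h/2, p_n + (h/2)·k2); k4 = f(s_n + h, p_n + h·k3); p_{n+1} = p_n + (h/6)·(k1 + 2k2 + 2k3 + k4).
s=1.000000, p=-2.440000:
  k1 = f(1.000000, -2.440000) = 3.369320
  k2 = f(1.080000, -2.170454) = 2.981139
  k3 = f(1.080000, -2.201509) = 3.012194
  k4 = f(1.160000, -1.958049) = 2.644913
  p ← -2.440000 + (0.16/6)·(k1 + 2k2 + 2k3 + k4) = -1.959976
p(1.16) ≈ -1.9600

-1.9600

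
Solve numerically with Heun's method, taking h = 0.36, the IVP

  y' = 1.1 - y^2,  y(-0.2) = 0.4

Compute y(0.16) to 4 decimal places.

0.6691

Heun: k1 = f(x_n, y_n); k2 = f(x_n + h, y_n + h·k1); y_{n+1} = y_n + (h/2)·(k1 + k2).
x=-0.200000, y=0.400000:
  k1 = f(-0.200000, 0.400000) = 0.940000
  k2 = f(0.160000, 0.738400) = 0.554765
  y ← 0.400000 + (0.36/2)·(0.940000 + 0.554765) = 0.669058
y(0.16) ≈ 0.6691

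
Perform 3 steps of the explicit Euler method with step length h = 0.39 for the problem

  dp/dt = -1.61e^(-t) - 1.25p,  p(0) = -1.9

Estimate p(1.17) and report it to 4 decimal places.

-0.9264

Euler: p_{n+1} = p_n + h·f(t_n, p_n).
t=0.000000, p=-1.900000: f=0.765000 → p ← -1.900000 + 0.39·0.765000 = -1.601650
t=0.390000, p=-1.601650: f=0.912001 → p ← -1.601650 + 0.39·0.912001 = -1.245970
t=0.780000, p=-1.245970: f=0.819428 → p ← -1.245970 + 0.39·0.819428 = -0.926393
p(1.17) ≈ -0.9264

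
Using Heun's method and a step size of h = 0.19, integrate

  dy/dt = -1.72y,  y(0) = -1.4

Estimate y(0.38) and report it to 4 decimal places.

Heun: k1 = f(t_n, y_n); k2 = f(t_n + h, y_n + h·k1); y_{n+1} = y_n + (h/2)·(k1 + k2).
t=0.000000, y=-1.400000:
  k1 = f(0.000000, -1.400000) = 2.408000
  k2 = f(0.190000, -0.942480) = 1.621066
  y ← -1.400000 + (0.19/2)·(2.408000 + 1.621066) = -1.017239
t=0.190000, y=-1.017239:
  k1 = f(0.190000, -1.017239) = 1.749651
  k2 = f(0.380000, -0.684805) = 1.177865
  y ← -1.017239 + (0.19/2)·(1.749651 + 1.177865) = -0.739125
y(0.38) ≈ -0.7391

-0.7391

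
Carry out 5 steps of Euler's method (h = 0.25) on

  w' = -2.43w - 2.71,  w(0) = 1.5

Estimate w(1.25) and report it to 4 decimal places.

Euler: w_{n+1} = w_n + h·f(x_n, w_n).
x=0.000000, w=1.500000: f=-6.355000 → w ← 1.500000 + 0.25·(-6.355000) = -0.088750
x=0.250000, w=-0.088750: f=-2.494337 → w ← -0.088750 + 0.25·(-2.494337) = -0.712334
x=0.500000, w=-0.712334: f=-0.979027 → w ← -0.712334 + 0.25·(-0.979027) = -0.957091
x=0.750000, w=-0.957091: f=-0.384268 → w ← -0.957091 + 0.25·(-0.384268) = -1.053158
x=1.000000, w=-1.053158: f=-0.150825 → w ← -1.053158 + 0.25·(-0.150825) = -1.090865
w(1.25) ≈ -1.0909

-1.0909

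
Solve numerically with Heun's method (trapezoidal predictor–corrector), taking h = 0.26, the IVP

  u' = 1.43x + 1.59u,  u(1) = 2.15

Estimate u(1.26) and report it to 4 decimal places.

3.7195

Heun: k1 = f(x_n, u_n); k2 = f(x_n + h, u_n + h·k1); u_{n+1} = u_n + (h/2)·(k1 + k2).
x=1.000000, u=2.150000:
  k1 = f(1.000000, 2.150000) = 4.848500
  k2 = f(1.260000, 3.410610) = 7.224670
  u ← 2.150000 + (0.26/2)·(4.848500 + 7.224670) = 3.719512
u(1.26) ≈ 3.7195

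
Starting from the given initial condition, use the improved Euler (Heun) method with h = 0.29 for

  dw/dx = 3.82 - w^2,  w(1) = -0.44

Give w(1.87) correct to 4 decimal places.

Heun: k1 = f(x_n, w_n); k2 = f(x_n + h, w_n + h·k1); w_{n+1} = w_n + (h/2)·(k1 + k2).
x=1.000000, w=-0.440000:
  k1 = f(1.000000, -0.440000) = 3.626400
  k2 = f(1.290000, 0.611656) = 3.445877
  w ← -0.440000 + (0.29/2)·(3.626400 + 3.445877) = 0.585480
x=1.290000, w=0.585480:
  k1 = f(1.290000, 0.585480) = 3.477213
  k2 = f(1.580000, 1.593872) = 1.279572
  w ← 0.585480 + (0.29/2)·(3.477213 + 1.279572) = 1.275214
x=1.580000, w=1.275214:
  k1 = f(1.580000, 1.275214) = 2.193829
  k2 = f(1.870000, 1.911424) = 0.166456
  w ← 1.275214 + (0.29/2)·(2.193829 + 0.166456) = 1.617455
w(1.87) ≈ 1.6175

1.6175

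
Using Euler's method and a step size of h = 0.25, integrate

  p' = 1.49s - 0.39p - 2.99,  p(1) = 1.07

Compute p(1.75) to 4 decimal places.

0.0380

Euler: p_{n+1} = p_n + h·f(s_n, p_n).
s=1.000000, p=1.070000: f=-1.917300 → p ← 1.070000 + 0.25·(-1.917300) = 0.590675
s=1.250000, p=0.590675: f=-1.357863 → p ← 0.590675 + 0.25·(-1.357863) = 0.251209
s=1.500000, p=0.251209: f=-0.852972 → p ← 0.251209 + 0.25·(-0.852972) = 0.037966
p(1.75) ≈ 0.0380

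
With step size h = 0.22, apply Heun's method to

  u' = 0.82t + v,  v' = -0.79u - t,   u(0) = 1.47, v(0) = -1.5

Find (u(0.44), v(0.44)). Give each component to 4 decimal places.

0.7791, -1.9903

Heun on (u,v): k1 = f(t_n, state_n); k2 = f(t_n + h, state_n + h·k1); state_{n+1} = state_n + (h/2)·(k1 + k2).
0.000000: (1.470000, -1.500000)
  k1 = (-1.500000, -1.161300)
  predictor → (1.140000, -1.755486)
  k2 = (-1.575086, -1.120600)
  → (1.131741, -1.751009)
0.220000: (1.131741, -1.751009)
  k1 = (-1.570609, -1.114075)
  predictor → (0.786207, -1.996106)
  k2 = (-1.635306, -1.061103)
  → (0.779090, -1.990279)
(u(0.44), v(0.44)) ≈ (0.7791, -1.9903)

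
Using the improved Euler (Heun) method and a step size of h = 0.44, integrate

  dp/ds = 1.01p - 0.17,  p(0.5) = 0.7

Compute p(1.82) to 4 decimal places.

2.1221

Heun: k1 = f(s_n, p_n); k2 = f(s_n + h, p_n + h·k1); p_{n+1} = p_n + (h/2)·(k1 + k2).
s=0.500000, p=0.700000:
  k1 = f(0.500000, 0.700000) = 0.537000
  k2 = f(0.940000, 0.936280) = 0.775643
  p ← 0.700000 + (0.44/2)·(0.537000 + 0.775643) = 0.988781
s=0.940000, p=0.988781:
  k1 = f(0.940000, 0.988781) = 0.828669
  k2 = f(1.380000, 1.353396) = 1.196930
  p ← 0.988781 + (0.44/2)·(0.828669 + 1.196930) = 1.434413
s=1.380000, p=1.434413:
  k1 = f(1.380000, 1.434413) = 1.278757
  k2 = f(1.820000, 1.997066) = 1.847037
  p ← 1.434413 + (0.44/2)·(1.278757 + 1.847037) = 2.122088
p(1.82) ≈ 2.1221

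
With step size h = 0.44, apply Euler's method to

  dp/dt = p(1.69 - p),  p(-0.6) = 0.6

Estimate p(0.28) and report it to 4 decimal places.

Euler: p_{n+1} = p_n + h·f(t_n, p_n).
t=-0.600000, p=0.600000: f=0.654000 → p ← 0.600000 + 0.44·0.654000 = 0.887760
t=-0.160000, p=0.887760: f=0.712197 → p ← 0.887760 + 0.44·0.712197 = 1.201126
p(0.28) ≈ 1.2011

1.2011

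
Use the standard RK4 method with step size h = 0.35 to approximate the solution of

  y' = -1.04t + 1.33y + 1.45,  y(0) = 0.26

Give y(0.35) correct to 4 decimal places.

RK4: k1 = f(t_n, y_n); k2 = f(t_n + h/2, y_n + (h/2)·k1); k3 = f(t_n + h/2, y_n + (h/2)·k2); k4 = f(t_n + h, y_n + h·k3); y_{n+1} = y_n + (h/6)·(k1 + 2k2 + 2k3 + k4).
t=0.000000, y=0.260000:
  k1 = f(0.000000, 0.260000) = 1.795800
  k2 = f(0.175000, 0.574265) = 2.031772
  k3 = f(0.175000, 0.615560) = 2.086695
  k4 = f(0.350000, 0.990343) = 2.403157
  y ← 0.260000 + (0.35/6)·(k1 + 2k2 + 2k3 + k4) = 0.985427
y(0.35) ≈ 0.9854

0.9854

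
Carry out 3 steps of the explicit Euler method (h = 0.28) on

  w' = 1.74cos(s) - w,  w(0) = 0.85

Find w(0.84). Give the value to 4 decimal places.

Euler: w_{n+1} = w_n + h·f(s_n, w_n).
s=0.000000, w=0.850000: f=0.890000 → w ← 0.850000 + 0.28·0.890000 = 1.099200
s=0.280000, w=1.099200: f=0.573036 → w ← 1.099200 + 0.28·0.573036 = 1.259650
s=0.560000, w=1.259650: f=0.214574 → w ← 1.259650 + 0.28·0.214574 = 1.319731
w(0.84) ≈ 1.3197

1.3197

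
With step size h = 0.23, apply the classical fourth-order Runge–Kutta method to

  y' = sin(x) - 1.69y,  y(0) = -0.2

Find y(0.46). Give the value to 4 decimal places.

RK4: k1 = f(x_n, y_n); k2 = f(x_n + h/2, y_n + (h/2)·k1); k3 = f(x_n + h/2, y_n + (h/2)·k2); k4 = f(x_n + h, y_n + h·k3); y_{n+1} = y_n + (h/6)·(k1 + 2k2 + 2k3 + k4).
x=0.000000, y=-0.200000:
  k1 = f(0.000000, -0.200000) = 0.338000
  k2 = f(0.115000, -0.161130) = 0.387056
  k3 = f(0.115000, -0.155489) = 0.377522
  k4 = f(0.230000, -0.113170) = 0.419235
  y ← -0.200000 + (0.23/6)·(k1 + 2k2 + 2k3 + k4) = -0.112355
x=0.230000, y=-0.112355:
  k1 = f(0.230000, -0.112355) = 0.417857
  k2 = f(0.345000, -0.064301) = 0.446866
  k3 = f(0.345000, -0.060965) = 0.441228
  k4 = f(0.460000, -0.010872) = 0.462323
  y ← -0.112355 + (0.23/6)·(k1 + 2k2 + 2k3 + k4) = -0.010528
y(0.46) ≈ -0.0105

-0.0105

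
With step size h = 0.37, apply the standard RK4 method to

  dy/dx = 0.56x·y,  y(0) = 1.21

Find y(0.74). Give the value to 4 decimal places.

1.4105

RK4: k1 = f(x_n, y_n); k2 = f(x_n + h/2, y_n + (h/2)·k1); k3 = f(x_n + h/2, y_n + (h/2)·k2); k4 = f(x_n + h, y_n + h·k3); y_{n+1} = y_n + (h/6)·(k1 + 2k2 + 2k3 + k4).
x=0.000000, y=1.210000:
  k1 = f(0.000000, 1.210000) = 0.000000
  k2 = f(0.185000, 1.210000) = 0.125356
  k3 = f(0.185000, 1.233191) = 0.127759
  k4 = f(0.370000, 1.257271) = 0.260506
  y ← 1.210000 + (0.37/6)·(k1 + 2k2 + 2k3 + k4) = 1.257282
x=0.370000, y=1.257282:
  k1 = f(0.370000, 1.257282) = 0.260509
  k2 = f(0.555000, 1.305476) = 0.405742
  k3 = f(0.555000, 1.332344) = 0.414093
  k4 = f(0.740000, 1.410496) = 0.584510
  y ← 1.257282 + (0.37/6)·(k1 + 2k2 + 2k3 + k4) = 1.410504
y(0.74) ≈ 1.4105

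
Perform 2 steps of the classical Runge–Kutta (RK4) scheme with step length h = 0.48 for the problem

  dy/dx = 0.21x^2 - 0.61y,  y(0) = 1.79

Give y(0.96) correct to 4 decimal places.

RK4: k1 = f(x_n, y_n); k2 = f(x_n + h/2, y_n + (h/2)·k1); k3 = f(x_n + h/2, y_n + (h/2)·k2); k4 = f(x_n + h, y_n + h·k3); y_{n+1} = y_n + (h/6)·(k1 + 2k2 + 2k3 + k4).
x=0.000000, y=1.790000:
  k1 = f(0.000000, 1.790000) = -1.091900
  k2 = f(0.240000, 1.527944) = -0.919950
  k3 = f(0.240000, 1.569212) = -0.945123
  k4 = f(0.480000, 1.336341) = -0.766784
  y ← 1.790000 + (0.48/6)·(k1 + 2k2 + 2k3 + k4) = 1.342894
x=0.480000, y=1.342894:
  k1 = f(0.480000, 1.342894) = -0.770781
  k2 = f(0.720000, 1.157906) = -0.597459
  k3 = f(0.720000, 1.199503) = -0.622833
  k4 = f(0.960000, 1.043934) = -0.443264
  y ← 1.342894 + (0.48/6)·(k1 + 2k2 + 2k3 + k4) = 1.050523
y(0.96) ≈ 1.0505

1.0505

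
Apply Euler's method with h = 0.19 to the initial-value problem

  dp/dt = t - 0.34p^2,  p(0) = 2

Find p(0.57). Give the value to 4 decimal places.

Euler: p_{n+1} = p_n + h·f(t_n, p_n).
t=0.000000, p=2.000000: f=-1.360000 → p ← 2.000000 + 0.19·(-1.360000) = 1.741600
t=0.190000, p=1.741600: f=-0.841278 → p ← 1.741600 + 0.19·(-0.841278) = 1.581757
t=0.380000, p=1.581757: f=-0.470665 → p ← 1.581757 + 0.19·(-0.470665) = 1.492331
p(0.57) ≈ 1.4923

1.4923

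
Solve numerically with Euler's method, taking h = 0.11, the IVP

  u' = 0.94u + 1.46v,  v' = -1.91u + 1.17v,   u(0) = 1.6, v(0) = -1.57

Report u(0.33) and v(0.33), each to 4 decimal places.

Euler on (u,v): u_{n+1} = u_n + h·u', v_{n+1} = v_n + h·v'.
0.000000: (1.600000, -1.570000); f=(-0.788200, -4.892900) → (1.513298, -2.108219)
0.110000: (1.513298, -2.108219); f=(-1.655500, -5.357015) → (1.331193, -2.697491)
0.220000: (1.331193, -2.697491); f=(-2.687015, -5.698643) → (1.035621, -3.324341)
(u(0.33), v(0.33)) ≈ (1.0356, -3.3243)

1.0356, -3.3243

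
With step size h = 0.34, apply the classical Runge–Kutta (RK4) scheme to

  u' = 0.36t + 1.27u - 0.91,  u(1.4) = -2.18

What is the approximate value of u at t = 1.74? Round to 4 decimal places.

-3.5054

RK4: k1 = f(t_n, u_n); k2 = f(t_n + h/2, u_n + (h/2)·k1); k3 = f(t_n + h/2, u_n + (h/2)·k2); k4 = f(t_n + h, u_n + h·k3); u_{n+1} = u_n + (h/6)·(k1 + 2k2 + 2k3 + k4).
t=1.400000, u=-2.180000:
  k1 = f(1.400000, -2.180000) = -3.174600
  k2 = f(1.570000, -2.719682) = -3.798796
  k3 = f(1.570000, -2.825795) = -3.933560
  k4 = f(1.740000, -3.517410) = -4.750711
  u ← -2.180000 + (0.34/6)·(k1 + 2k2 + 2k3 + k4) = -3.505435
u(1.74) ≈ -3.5054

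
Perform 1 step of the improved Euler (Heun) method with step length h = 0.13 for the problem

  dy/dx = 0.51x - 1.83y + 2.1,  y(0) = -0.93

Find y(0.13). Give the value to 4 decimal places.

-0.4902

Heun: k1 = f(x_n, y_n); k2 = f(x_n + h, y_n + h·k1); y_{n+1} = y_n + (h/2)·(k1 + k2).
x=0.000000, y=-0.930000:
  k1 = f(0.000000, -0.930000) = 3.801900
  k2 = f(0.130000, -0.435753) = 2.963728
  y ← -0.930000 + (0.13/2)·(3.801900 + 2.963728) = -0.490234
y(0.13) ≈ -0.4902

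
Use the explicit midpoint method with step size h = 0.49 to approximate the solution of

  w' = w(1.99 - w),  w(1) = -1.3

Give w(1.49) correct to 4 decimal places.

Midpoint: k1 = f(t_n, w_n); k2 = f(t_n + h/2, w_n + (h/2)·k1); w_{n+1} = w_n + h·k2.
t=1.000000, w=-1.300000:
  k1 = f(1.000000, -1.300000) = -4.277000
  k2 = f(1.245000, -2.347865) = -10.184721
  w ← -1.300000 + 0.49·(-10.184721) = -6.290513
w(1.49) ≈ -6.2905

-6.2905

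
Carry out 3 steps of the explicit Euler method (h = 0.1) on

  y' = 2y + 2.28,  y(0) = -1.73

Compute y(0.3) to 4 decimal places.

Euler: y_{n+1} = y_n + h·f(x_n, y_n).
x=0.000000, y=-1.730000: f=-1.180000 → y ← -1.730000 + 0.1·(-1.180000) = -1.848000
x=0.100000, y=-1.848000: f=-1.416000 → y ← -1.848000 + 0.1·(-1.416000) = -1.989600
x=0.200000, y=-1.989600: f=-1.699200 → y ← -1.989600 + 0.1·(-1.699200) = -2.159520
y(0.3) ≈ -2.1595

-2.1595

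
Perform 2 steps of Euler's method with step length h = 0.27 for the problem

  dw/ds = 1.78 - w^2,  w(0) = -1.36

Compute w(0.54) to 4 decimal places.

Euler: w_{n+1} = w_n + h·f(s_n, w_n).
s=0.000000, w=-1.360000: f=-0.069600 → w ← -1.360000 + 0.27·(-0.069600) = -1.378792
s=0.270000, w=-1.378792: f=-0.121067 → w ← -1.378792 + 0.27·(-0.121067) = -1.411480
w(0.54) ≈ -1.4115

-1.4115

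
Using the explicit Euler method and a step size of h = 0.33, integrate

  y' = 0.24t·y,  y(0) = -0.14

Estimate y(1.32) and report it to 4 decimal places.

-0.1630

Euler: y_{n+1} = y_n + h·f(t_n, y_n).
t=0.000000, y=-0.140000: f=0.000000 → y ← -0.140000 + 0.33·0.000000 = -0.140000
t=0.330000, y=-0.140000: f=-0.011088 → y ← -0.140000 + 0.33·(-0.011088) = -0.143659
t=0.660000, y=-0.143659: f=-0.022756 → y ← -0.143659 + 0.33·(-0.022756) = -0.151168
t=0.990000, y=-0.151168: f=-0.035918 → y ← -0.151168 + 0.33·(-0.035918) = -0.163021
y(1.32) ≈ -0.1630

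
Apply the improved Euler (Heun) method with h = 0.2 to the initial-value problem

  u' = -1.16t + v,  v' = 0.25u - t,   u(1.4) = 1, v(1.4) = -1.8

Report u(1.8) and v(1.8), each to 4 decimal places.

Heun on (u,v): k1 = f(t_n, state_n); k2 = f(t_n + h, state_n + h·k1); state_{n+1} = state_n + (h/2)·(k1 + k2).
1.400000: (1.000000, -1.800000)
  k1 = (-3.424000, -1.150000)
  predictor → (0.315200, -2.030000)
  k2 = (-3.886000, -1.521200)
  → (0.269000, -2.067120)
1.600000: (0.269000, -2.067120)
  k1 = (-3.923120, -1.532750)
  predictor → (-0.515624, -2.373670)
  k2 = (-4.461670, -1.928906)
  → (-0.569479, -2.413286)
(u(1.8), v(1.8)) ≈ (-0.5695, -2.4133)

-0.5695, -2.4133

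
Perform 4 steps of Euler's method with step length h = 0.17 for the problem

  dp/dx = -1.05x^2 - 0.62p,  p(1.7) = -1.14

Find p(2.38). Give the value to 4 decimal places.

-3.1354

Euler: p_{n+1} = p_n + h·f(x_n, p_n).
x=1.700000, p=-1.140000: f=-2.327700 → p ← -1.140000 + 0.17·(-2.327700) = -1.535709
x=1.870000, p=-1.535709: f=-2.719605 → p ← -1.535709 + 0.17·(-2.719605) = -1.998042
x=2.040000, p=-1.998042: f=-3.130894 → p ← -1.998042 + 0.17·(-3.130894) = -2.530294
x=2.210000, p=-2.530294: f=-3.559523 → p ← -2.530294 + 0.17·(-3.559523) = -3.135413
p(2.38) ≈ -3.1354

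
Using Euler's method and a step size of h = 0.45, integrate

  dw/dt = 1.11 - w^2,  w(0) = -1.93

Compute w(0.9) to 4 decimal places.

-6.9504

Euler: w_{n+1} = w_n + h·f(t_n, w_n).
t=0.000000, w=-1.930000: f=-2.614900 → w ← -1.930000 + 0.45·(-2.614900) = -3.106705
t=0.450000, w=-3.106705: f=-8.541616 → w ← -3.106705 + 0.45·(-8.541616) = -6.950432
w(0.9) ≈ -6.9504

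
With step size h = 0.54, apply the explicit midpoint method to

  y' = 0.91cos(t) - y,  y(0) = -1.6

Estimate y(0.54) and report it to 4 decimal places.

-0.6284

Midpoint: k1 = f(t_n, y_n); k2 = f(t_n + h/2, y_n + (h/2)·k1); y_{n+1} = y_n + h·k2.
t=0.000000, y=-1.600000:
  k1 = f(0.000000, -1.600000) = 2.510000
  k2 = f(0.270000, -0.922300) = 1.799332
  y ← -1.600000 + 0.54·1.799332 = -0.628361
y(0.54) ≈ -0.6284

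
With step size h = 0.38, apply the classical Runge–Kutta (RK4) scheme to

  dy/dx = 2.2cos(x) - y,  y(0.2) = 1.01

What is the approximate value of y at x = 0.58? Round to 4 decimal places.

1.3268

RK4: k1 = f(x_n, y_n); k2 = f(x_n + h/2, y_n + (h/2)·k1); k3 = f(x_n + h/2, y_n + (h/2)·k2); k4 = f(x_n + h, y_n + h·k3); y_{n+1} = y_n + (h/6)·(k1 + 2k2 + 2k3 + k4).
x=0.200000, y=1.010000:
  k1 = f(0.200000, 1.010000) = 1.146146
  k2 = f(0.390000, 1.227768) = 0.807032
  k3 = f(0.390000, 1.163336) = 0.871464
  k4 = f(0.580000, 1.341156) = 0.499062
  y ← 1.010000 + (0.38/6)·(k1 + 2k2 + 2k3 + k4) = 1.326806
y(0.58) ≈ 1.3268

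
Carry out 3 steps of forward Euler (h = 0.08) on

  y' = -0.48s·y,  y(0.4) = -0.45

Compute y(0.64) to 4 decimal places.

-0.4256

Euler: y_{n+1} = y_n + h·f(s_n, y_n).
s=0.400000, y=-0.450000: f=0.086400 → y ← -0.450000 + 0.08·0.086400 = -0.443088
s=0.480000, y=-0.443088: f=0.102087 → y ← -0.443088 + 0.08·0.102087 = -0.434921
s=0.560000, y=-0.434921: f=0.116907 → y ← -0.434921 + 0.08·0.116907 = -0.425568
y(0.64) ≈ -0.4256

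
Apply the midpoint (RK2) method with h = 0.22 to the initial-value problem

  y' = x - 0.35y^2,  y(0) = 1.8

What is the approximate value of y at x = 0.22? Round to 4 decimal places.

Midpoint: k1 = f(x_n, y_n); k2 = f(x_n + h/2, y_n + (h/2)·k1); y_{n+1} = y_n + h·k2.
x=0.000000, y=1.800000:
  k1 = f(0.000000, 1.800000) = -1.134000
  k2 = f(0.110000, 1.675260) = -0.872274
  y ← 1.800000 + 0.22·(-0.872274) = 1.608100
y(0.22) ≈ 1.6081

1.6081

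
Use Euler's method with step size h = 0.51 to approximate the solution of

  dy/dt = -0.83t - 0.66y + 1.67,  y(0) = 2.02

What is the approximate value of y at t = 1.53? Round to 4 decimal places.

Euler: y_{n+1} = y_n + h·f(t_n, y_n).
t=0.000000, y=2.020000: f=0.336800 → y ← 2.020000 + 0.51·0.336800 = 2.191768
t=0.510000, y=2.191768: f=-0.199867 → y ← 2.191768 + 0.51·(-0.199867) = 2.089836
t=1.020000, y=2.089836: f=-0.555892 → y ← 2.089836 + 0.51·(-0.555892) = 1.806331
y(1.53) ≈ 1.8063

1.8063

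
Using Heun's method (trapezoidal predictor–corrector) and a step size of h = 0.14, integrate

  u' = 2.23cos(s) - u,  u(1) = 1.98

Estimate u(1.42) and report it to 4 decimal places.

Heun: k1 = f(s_n, u_n); k2 = f(s_n + h, u_n + h·k1); u_{n+1} = u_n + (h/2)·(k1 + k2).
s=1.000000, u=1.980000:
  k1 = f(1.000000, 1.980000) = -0.775126
  k2 = f(1.140000, 1.871482) = -0.940247
  u ← 1.980000 + (0.14/2)·(-0.775126 + (-0.940247)) = 1.859924
s=1.140000, u=1.859924:
  k1 = f(1.140000, 1.859924) = -0.928688
  k2 = f(1.280000, 1.729908) = -1.090533
  u ← 1.859924 + (0.14/2)·(-0.928688 + (-1.090533)) = 1.718578
s=1.280000, u=1.718578:
  k1 = f(1.280000, 1.718578) = -1.079204
  k2 = f(1.420000, 1.567490) = -1.232487
  u ← 1.718578 + (0.14/2)·(-1.079204 + (-1.232487)) = 1.556760
u(1.42) ≈ 1.5568

1.5568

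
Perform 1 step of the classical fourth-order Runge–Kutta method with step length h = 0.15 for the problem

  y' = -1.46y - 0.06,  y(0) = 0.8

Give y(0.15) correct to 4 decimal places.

0.6346

RK4: k1 = f(t_n, y_n); k2 = f(t_n + h/2, y_n + (h/2)·k1); k3 = f(t_n + h/2, y_n + (h/2)·k2); k4 = f(t_n + h, y_n + h·k3); y_{n+1} = y_n + (h/6)·(k1 + 2k2 + 2k3 + k4).
t=0.000000, y=0.800000:
  k1 = f(0.000000, 0.800000) = -1.228000
  k2 = f(0.075000, 0.707900) = -1.093534
  k3 = f(0.075000, 0.717985) = -1.108258
  k4 = f(0.150000, 0.633761) = -0.985291
  y ← 0.800000 + (0.15/6)·(k1 + 2k2 + 2k3 + k4) = 0.634578
y(0.15) ≈ 0.6346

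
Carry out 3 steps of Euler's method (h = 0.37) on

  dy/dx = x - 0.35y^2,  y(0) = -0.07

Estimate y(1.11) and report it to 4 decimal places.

0.3389

Euler: y_{n+1} = y_n + h·f(x_n, y_n).
x=0.000000, y=-0.070000: f=-0.001715 → y ← -0.070000 + 0.37·(-0.001715) = -0.070635
x=0.370000, y=-0.070635: f=0.368254 → y ← -0.070635 + 0.37·0.368254 = 0.065619
x=0.740000, y=0.065619: f=0.738493 → y ← 0.065619 + 0.37·0.738493 = 0.338862
y(1.11) ≈ 0.3389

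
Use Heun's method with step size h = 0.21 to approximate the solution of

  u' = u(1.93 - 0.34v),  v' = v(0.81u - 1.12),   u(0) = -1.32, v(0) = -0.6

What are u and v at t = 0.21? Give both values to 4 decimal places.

-2.0253, -0.3713

Heun on (u,v): k1 = f(t_n, state_n); k2 = f(t_n + h, state_n + h·k1); state_{n+1} = state_n + (h/2)·(k1 + k2).
0.000000: (-1.320000, -0.600000)
  k1 = (-2.816880, 1.313520)
  predictor → (-1.911545, -0.324161)
  k2 = (-3.899962, 0.864975)
  → (-2.025268, -0.371258)
(u(0.21), v(0.21)) ≈ (-2.0253, -0.3713)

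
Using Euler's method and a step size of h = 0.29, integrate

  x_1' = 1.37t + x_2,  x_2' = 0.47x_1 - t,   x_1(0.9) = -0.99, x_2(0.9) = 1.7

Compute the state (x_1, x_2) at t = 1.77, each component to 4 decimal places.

1.5721, 0.6077

Euler on (x_1,x_2): x_1_{n+1} = x_1_n + h·x_1', x_2_{n+1} = x_2_n + h·x_2'.
0.900000: (-0.990000, 1.700000); f=(2.933000, -1.365300) → (-0.139430, 1.304063)
1.190000: (-0.139430, 1.304063); f=(2.934363, -1.255532) → (0.711535, 0.939959)
1.480000: (0.711535, 0.939959); f=(2.967559, -1.145578) → (1.572127, 0.607741)
(x_1(1.77), x_2(1.77)) ≈ (1.5721, 0.6077)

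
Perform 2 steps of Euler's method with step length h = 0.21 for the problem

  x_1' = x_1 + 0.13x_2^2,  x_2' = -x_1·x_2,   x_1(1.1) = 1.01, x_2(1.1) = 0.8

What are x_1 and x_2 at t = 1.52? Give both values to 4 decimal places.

1.5107, 0.4662

Euler on (x_1,x_2): x_1_{n+1} = x_1_n + h·x_1', x_2_{n+1} = x_2_n + h·x_2'.
1.100000: (1.010000, 0.800000); f=(1.093200, -0.808000) → (1.239572, 0.630320)
1.310000: (1.239572, 0.630320); f=(1.291221, -0.781327) → (1.510729, 0.466241)
(x_1(1.52), x_2(1.52)) ≈ (1.5107, 0.4662)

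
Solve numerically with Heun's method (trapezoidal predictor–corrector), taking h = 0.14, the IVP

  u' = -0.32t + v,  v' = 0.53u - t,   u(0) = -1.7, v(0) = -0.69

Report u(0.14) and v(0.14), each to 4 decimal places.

Heun on (u,v): k1 = f(t_n, state_n); k2 = f(t_n + h, state_n + h·k1); state_{n+1} = state_n + (h/2)·(k1 + k2).
0.000000: (-1.700000, -0.690000)
  k1 = (-0.690000, -0.901000)
  predictor → (-1.796600, -0.816140)
  k2 = (-0.860940, -1.092198)
  → (-1.808566, -0.829524)
(u(0.14), v(0.14)) ≈ (-1.8086, -0.8295)

-1.8086, -0.8295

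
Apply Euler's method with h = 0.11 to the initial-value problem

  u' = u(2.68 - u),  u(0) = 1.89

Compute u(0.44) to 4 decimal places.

2.4061

Euler: u_{n+1} = u_n + h·f(x_n, u_n).
x=0.000000, u=1.890000: f=1.493100 → u ← 1.890000 + 0.11·1.493100 = 2.054241
x=0.110000, u=2.054241: f=1.285460 → u ← 2.054241 + 0.11·1.285460 = 2.195642
x=0.220000, u=2.195642: f=1.063477 → u ← 2.195642 + 0.11·1.063477 = 2.312624
x=0.330000, u=2.312624: f=0.849602 → u ← 2.312624 + 0.11·0.849602 = 2.406080
u(0.44) ≈ 2.4061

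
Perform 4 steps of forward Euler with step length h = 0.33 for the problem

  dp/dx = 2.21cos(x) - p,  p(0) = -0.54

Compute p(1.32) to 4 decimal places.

Euler: p_{n+1} = p_n + h·f(x_n, p_n).
x=0.000000, p=-0.540000: f=2.750000 → p ← -0.540000 + 0.33·2.750000 = 0.367500
x=0.330000, p=0.367500: f=1.723254 → p ← 0.367500 + 0.33·1.723254 = 0.936174
x=0.660000, p=0.936174: f=0.809709 → p ← 0.936174 + 0.33·0.809709 = 1.203378
x=0.990000, p=1.203378: f=0.009227 → p ← 1.203378 + 0.33·0.009227 = 1.206423
p(1.32) ≈ 1.2064

1.2064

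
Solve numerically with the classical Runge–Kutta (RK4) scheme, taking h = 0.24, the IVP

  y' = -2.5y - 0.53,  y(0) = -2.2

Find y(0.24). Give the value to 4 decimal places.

-1.3042

RK4: k1 = f(s_n, y_n); k2 = f(s_n + h/2, y_n + (h/2)·k1); k3 = f(s_n + h/2, y_n + (h/2)·k2); k4 = f(s_n + h, y_n + h·k3); y_{n+1} = y_n + (h/6)·(k1 + 2k2 + 2k3 + k4).
s=0.000000, y=-2.200000:
  k1 = f(0.000000, -2.200000) = 4.970000
  k2 = f(0.120000, -1.603600) = 3.479000
  k3 = f(0.120000, -1.782520) = 3.926300
  k4 = f(0.240000, -1.257688) = 2.614220
  y ← -2.200000 + (0.24/6)·(k1 + 2k2 + 2k3 + k4) = -1.304207
y(0.24) ≈ -1.3042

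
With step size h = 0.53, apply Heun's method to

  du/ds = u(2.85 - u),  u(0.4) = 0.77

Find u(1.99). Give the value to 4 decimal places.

2.5446

Heun: k1 = f(s_n, u_n); k2 = f(s_n + h, u_n + h·k1); u_{n+1} = u_n + (h/2)·(k1 + k2).
s=0.400000, u=0.770000:
  k1 = f(0.400000, 0.770000) = 1.601600
  k2 = f(0.930000, 1.618848) = 1.993048
  u ← 0.770000 + (0.53/2)·(1.601600 + 1.993048) = 1.722582
s=0.930000, u=1.722582:
  k1 = f(0.930000, 1.722582) = 1.942070
  k2 = f(1.460000, 2.751879) = 0.270017
  u ← 1.722582 + (0.53/2)·(1.942070 + 0.270017) = 2.308785
s=1.460000, u=2.308785:
  k1 = f(1.460000, 2.308785) = 1.249549
  k2 = f(1.990000, 2.971046) = -0.359633
  u ← 2.308785 + (0.53/2)·(1.249549 + (-0.359633)) = 2.544613
u(1.99) ≈ 2.5446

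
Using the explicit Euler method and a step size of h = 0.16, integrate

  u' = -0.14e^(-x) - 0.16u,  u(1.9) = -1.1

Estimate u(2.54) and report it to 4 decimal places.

Euler: u_{n+1} = u_n + h·f(x_n, u_n).
x=1.900000, u=-1.100000: f=0.155060 → u ← -1.100000 + 0.16·0.155060 = -1.075190
x=2.060000, u=-1.075190: f=0.154187 → u ← -1.075190 + 0.16·0.154187 = -1.050520
x=2.220000, u=-1.050520: f=0.152878 → u ← -1.050520 + 0.16·0.152878 = -1.026060
x=2.380000, u=-1.026060: f=0.151213 → u ← -1.026060 + 0.16·0.151213 = -1.001866
u(2.54) ≈ -1.0019

-1.0019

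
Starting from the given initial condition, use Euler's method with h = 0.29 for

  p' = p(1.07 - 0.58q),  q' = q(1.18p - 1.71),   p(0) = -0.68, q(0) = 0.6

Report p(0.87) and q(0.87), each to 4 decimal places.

Euler on (p,q): p_{n+1} = p_n + h·p', q_{n+1} = q_n + h·q'.
0.000000: (-0.680000, 0.600000); f=(-0.490960, -1.507440) → (-0.822378, 0.162842)
0.290000: (-0.822378, 0.162842); f=(-0.802272, -0.436484) → (-1.055037, 0.036262)
0.580000: (-1.055037, 0.036262); f=(-1.106700, -0.107152) → (-1.375981, 0.005188)
(p(0.87), q(0.87)) ≈ (-1.3760, 0.0052)

-1.3760, 0.0052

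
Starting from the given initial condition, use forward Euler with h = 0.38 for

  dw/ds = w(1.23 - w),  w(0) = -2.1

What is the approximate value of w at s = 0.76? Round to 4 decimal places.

Euler: w_{n+1} = w_n + h·f(s_n, w_n).
s=0.000000, w=-2.100000: f=-6.993000 → w ← -2.100000 + 0.38·(-6.993000) = -4.757340
s=0.380000, w=-4.757340: f=-28.483812 → w ← -4.757340 + 0.38·(-28.483812) = -15.581189
w(0.76) ≈ -15.5812

-15.5812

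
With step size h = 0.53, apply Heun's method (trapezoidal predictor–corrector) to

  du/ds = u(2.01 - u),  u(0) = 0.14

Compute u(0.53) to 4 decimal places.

0.3373

Heun: k1 = f(s_n, u_n); k2 = f(s_n + h, u_n + h·k1); u_{n+1} = u_n + (h/2)·(k1 + k2).
s=0.000000, u=0.140000:
  k1 = f(0.000000, 0.140000) = 0.261800
  k2 = f(0.530000, 0.278754) = 0.482592
  u ← 0.140000 + (0.53/2)·(0.261800 + 0.482592) = 0.337264
u(0.53) ≈ 0.3373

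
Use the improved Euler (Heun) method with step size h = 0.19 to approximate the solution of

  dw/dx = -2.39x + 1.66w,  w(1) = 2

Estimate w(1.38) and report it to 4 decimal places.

Heun: k1 = f(x_n, w_n); k2 = f(x_n + h, w_n + h·k1); w_{n+1} = w_n + (h/2)·(k1 + k2).
x=1.000000, w=2.000000:
  k1 = f(1.000000, 2.000000) = 0.930000
  k2 = f(1.190000, 2.176700) = 0.769222
  w ← 2.000000 + (0.19/2)·(0.930000 + 0.769222) = 2.161426
x=1.190000, w=2.161426:
  k1 = f(1.190000, 2.161426) = 0.743867
  k2 = f(1.380000, 2.302761) = 0.524383
  w ← 2.161426 + (0.19/2)·(0.743867 + 0.524383) = 2.281910
w(1.38) ≈ 2.2819

2.2819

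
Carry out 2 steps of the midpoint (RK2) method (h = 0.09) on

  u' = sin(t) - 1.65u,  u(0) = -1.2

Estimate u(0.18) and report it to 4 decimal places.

-0.8777

Midpoint: k1 = f(t_n, u_n); k2 = f(t_n + h/2, u_n + (h/2)·k1); u_{n+1} = u_n + h·k2.
t=0.000000, u=-1.200000:
  k1 = f(0.000000, -1.200000) = 1.980000
  k2 = f(0.045000, -1.110900) = 1.877970
  u ← -1.200000 + 0.09·1.877970 = -1.030983
t=0.090000, u=-1.030983:
  k1 = f(0.090000, -1.030983) = 1.791000
  k2 = f(0.135000, -0.950388) = 1.702730
  u ← -1.030983 + 0.09·1.702730 = -0.877737
u(0.18) ≈ -0.8777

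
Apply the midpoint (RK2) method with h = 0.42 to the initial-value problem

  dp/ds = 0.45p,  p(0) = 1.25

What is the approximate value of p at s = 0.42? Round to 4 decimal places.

1.5086

Midpoint: k1 = f(s_n, p_n); k2 = f(s_n + h/2, p_n + (h/2)·k1); p_{n+1} = p_n + h·k2.
s=0.000000, p=1.250000:
  k1 = f(0.000000, 1.250000) = 0.562500
  k2 = f(0.210000, 1.368125) = 0.615656
  p ← 1.250000 + 0.42·0.615656 = 1.508576
p(0.42) ≈ 1.5086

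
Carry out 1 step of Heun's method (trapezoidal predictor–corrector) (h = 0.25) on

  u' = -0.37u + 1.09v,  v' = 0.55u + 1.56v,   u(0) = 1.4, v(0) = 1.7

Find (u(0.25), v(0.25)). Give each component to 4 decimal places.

1.8349, 2.7453

Heun on (u,v): k1 = f(t_n, state_n); k2 = f(t_n + h, state_n + h·k1); state_{n+1} = state_n + (h/2)·(k1 + k2).
0.000000: (1.400000, 1.700000)
  k1 = (1.335000, 3.422000)
  predictor → (1.733750, 2.555500)
  k2 = (2.144007, 4.940143)
  → (1.834876, 2.745268)
(u(0.25), v(0.25)) ≈ (1.8349, 2.7453)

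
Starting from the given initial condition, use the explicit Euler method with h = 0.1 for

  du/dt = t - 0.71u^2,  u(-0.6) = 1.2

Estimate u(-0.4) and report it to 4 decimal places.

Euler: u_{n+1} = u_n + h·f(t_n, u_n).
t=-0.600000, u=1.200000: f=-1.622400 → u ← 1.200000 + 0.1·(-1.622400) = 1.037760
t=-0.500000, u=1.037760: f=-1.264632 → u ← 1.037760 + 0.1·(-1.264632) = 0.911297
u(-0.4) ≈ 0.9113

0.9113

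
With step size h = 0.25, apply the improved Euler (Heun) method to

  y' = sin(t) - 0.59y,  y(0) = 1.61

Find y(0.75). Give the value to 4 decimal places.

1.2700

Heun: k1 = f(t_n, y_n); k2 = f(t_n + h, y_n + h·k1); y_{n+1} = y_n + (h/2)·(k1 + k2).
t=0.000000, y=1.610000:
  k1 = f(0.000000, 1.610000) = -0.949900
  k2 = f(0.250000, 1.372525) = -0.562386
  y ← 1.610000 + (0.25/2)·(-0.949900 + (-0.562386)) = 1.420964
t=0.250000, y=1.420964:
  k1 = f(0.250000, 1.420964) = -0.590965
  k2 = f(0.500000, 1.273223) = -0.271776
  y ← 1.420964 + (0.25/2)·(-0.590965 + (-0.271776)) = 1.313122
t=0.500000, y=1.313122:
  k1 = f(0.500000, 1.313122) = -0.295316
  k2 = f(0.750000, 1.239293) = -0.049544
  y ← 1.313122 + (0.25/2)·(-0.295316 + (-0.049544)) = 1.270014
y(0.75) ≈ 1.2700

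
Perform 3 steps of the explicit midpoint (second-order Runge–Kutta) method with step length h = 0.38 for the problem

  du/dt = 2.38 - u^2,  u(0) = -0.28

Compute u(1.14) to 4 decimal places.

Midpoint: k1 = f(t_n, u_n); k2 = f(t_n + h/2, u_n + (h/2)·k1); u_{n+1} = u_n + h·k2.
t=0.000000, u=-0.280000:
  k1 = f(0.000000, -0.280000) = 2.301600
  k2 = f(0.190000, 0.157304) = 2.355255
  u ← -0.280000 + 0.38·2.355255 = 0.614997
t=0.380000, u=0.614997:
  k1 = f(0.380000, 0.614997) = 2.001779
  k2 = f(0.570000, 0.995335) = 1.389308
  u ← 0.614997 + 0.38·1.389308 = 1.142934
t=0.760000, u=1.142934:
  k1 = f(0.760000, 1.142934) = 1.073701
  k2 = f(0.950000, 1.346937) = 0.565759
  u ← 1.142934 + 0.38·0.565759 = 1.357923
u(1.14) ≈ 1.3579

1.3579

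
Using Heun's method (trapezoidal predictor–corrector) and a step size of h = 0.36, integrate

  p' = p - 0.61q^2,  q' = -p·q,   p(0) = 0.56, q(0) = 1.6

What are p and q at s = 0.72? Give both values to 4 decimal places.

Heun on (p,q): k1 = f(s_n, state_n); k2 = f(s_n + h, state_n + h·k1); state_{n+1} = state_n + (h/2)·(k1 + k2).
0.000000: (0.560000, 1.600000)
  k1 = (-1.001600, -0.896000)
  predictor → (0.199424, 1.277440)
  k2 = (-0.796006, -0.254752)
  → (0.236431, 1.392865)
0.360000: (0.236431, 1.392865)
  k1 = (-0.947013, -0.329316)
  predictor → (-0.104494, 1.274311)
  k2 = (-1.095053, 0.133158)
  → (-0.131141, 1.357556)
(p(0.72), q(0.72)) ≈ (-0.1311, 1.3576)

-0.1311, 1.3576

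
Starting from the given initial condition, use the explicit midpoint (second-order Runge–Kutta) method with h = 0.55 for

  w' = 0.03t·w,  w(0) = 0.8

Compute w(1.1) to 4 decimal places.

Midpoint: k1 = f(t_n, w_n); k2 = f(t_n + h/2, w_n + (h/2)·k1); w_{n+1} = w_n + h·k2.
t=0.000000, w=0.800000:
  k1 = f(0.000000, 0.800000) = 0.000000
  k2 = f(0.275000, 0.800000) = 0.006600
  w ← 0.800000 + 0.55·0.006600 = 0.803630
t=0.550000, w=0.803630:
  k1 = f(0.550000, 0.803630) = 0.013260
  k2 = f(0.825000, 0.807276) = 0.019980
  w ← 0.803630 + 0.55·0.019980 = 0.814619
w(1.1) ≈ 0.8146

0.8146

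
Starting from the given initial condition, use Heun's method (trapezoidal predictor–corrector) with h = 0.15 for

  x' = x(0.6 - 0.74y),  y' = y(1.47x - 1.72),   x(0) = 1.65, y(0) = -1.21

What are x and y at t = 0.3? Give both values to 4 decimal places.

2.6879, -1.8012

Heun on (x,y): k1 = f(t_n, state_n); k2 = f(t_n + h, state_n + h·k1); state_{n+1} = state_n + (h/2)·(k1 + k2).
0.000000: (1.650000, -1.210000)
  k1 = (2.467410, -0.853655)
  predictor → (2.020112, -1.338048)
  k2 = (3.212292, -1.671977)
  → (2.075978, -1.399422)
0.150000: (2.075978, -1.399422)
  k1 = (3.395412, -1.863593)
  predictor → (2.585289, -1.678961)
  k2 = (4.763218, -3.492870)
  → (2.687875, -1.801157)
(x(0.3), y(0.3)) ≈ (2.6879, -1.8012)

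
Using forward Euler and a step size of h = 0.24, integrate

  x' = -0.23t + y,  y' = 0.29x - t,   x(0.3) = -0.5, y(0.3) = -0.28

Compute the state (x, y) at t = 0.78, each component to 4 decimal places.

-0.7064, -0.5570

Euler on (x,y): x_{n+1} = x_n + h·x', y_{n+1} = y_n + h·y'.
0.300000: (-0.500000, -0.280000); f=(-0.349000, -0.445000) → (-0.583760, -0.386800)
0.540000: (-0.583760, -0.386800); f=(-0.511000, -0.709290) → (-0.706400, -0.557030)
(x(0.78), y(0.78)) ≈ (-0.7064, -0.5570)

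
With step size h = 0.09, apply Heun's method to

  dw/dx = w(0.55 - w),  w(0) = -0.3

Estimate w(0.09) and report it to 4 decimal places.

-0.3242

Heun: k1 = f(x_n, w_n); k2 = f(x_n + h, w_n + h·k1); w_{n+1} = w_n + (h/2)·(k1 + k2).
x=0.000000, w=-0.300000:
  k1 = f(0.000000, -0.300000) = -0.255000
  k2 = f(0.090000, -0.322950) = -0.281919
  w ← -0.300000 + (0.09/2)·(-0.255000 + (-0.281919)) = -0.324161
w(0.09) ≈ -0.3242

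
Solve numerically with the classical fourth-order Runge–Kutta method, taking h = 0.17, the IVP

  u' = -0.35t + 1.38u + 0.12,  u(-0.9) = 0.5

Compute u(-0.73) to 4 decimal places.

0.7101

RK4: k1 = f(t_n, u_n); k2 = f(t_n + h/2, u_n + (h/2)·k1); k3 = f(t_n + h/2, u_n + (h/2)·k2); k4 = f(t_n + h, u_n + h·k3); u_{n+1} = u_n + (h/6)·(k1 + 2k2 + 2k3 + k4).
t=-0.900000, u=0.500000:
  k1 = f(-0.900000, 0.500000) = 1.125000
  k2 = f(-0.815000, 0.595625) = 1.227212
  k3 = f(-0.815000, 0.604313) = 1.239202
  k4 = f(-0.730000, 0.710664) = 1.356217
  u ← 0.500000 + (0.17/6)·(k1 + 2k2 + 2k3 + k4) = 0.710065
u(-0.73) ≈ 0.7101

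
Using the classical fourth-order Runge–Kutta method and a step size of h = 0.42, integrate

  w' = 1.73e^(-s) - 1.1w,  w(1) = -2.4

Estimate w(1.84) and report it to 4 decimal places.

RK4: k1 = f(s_n, w_n); k2 = f(s_n + h/2, w_n + (h/2)·k1); k3 = f(s_n + h/2, w_n + (h/2)·k2); k4 = f(s_n + h, w_n + h·k3); w_{n+1} = w_n + (h/6)·(k1 + 2k2 + 2k3 + k4).
s=1.000000, w=-2.400000:
  k1 = f(1.000000, -2.400000) = 3.276431
  k2 = f(1.210000, -1.711949) = 2.399026
  k3 = f(1.210000, -1.896205) = 2.601706
  k4 = f(1.420000, -1.307283) = 1.856177
  w ← -2.400000 + (0.42/6)·(k1 + 2k2 + 2k3 + k4) = -1.340615
s=1.420000, w=-1.340615:
  k1 = f(1.420000, -1.340615) = 1.892842
  k2 = f(1.630000, -0.943118) = 1.376388
  k3 = f(1.630000, -1.051573) = 1.495689
  k4 = f(1.840000, -0.712426) = 1.058422
  w ← -1.340615 + (0.42/6)·(k1 + 2k2 + 2k3 + k4) = -0.731936
w(1.84) ≈ -0.7319

-0.7319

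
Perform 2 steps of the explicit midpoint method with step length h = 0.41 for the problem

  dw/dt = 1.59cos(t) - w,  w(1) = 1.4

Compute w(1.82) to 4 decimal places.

Midpoint: k1 = f(t_n, w_n); k2 = f(t_n + h/2, w_n + (h/2)·k1); w_{n+1} = w_n + h·k2.
t=1.000000, w=1.400000:
  k1 = f(1.000000, 1.400000) = -0.540919
  k2 = f(1.205000, 1.289112) = -0.720380
  w ← 1.400000 + 0.41·(-0.720380) = 1.104644
t=1.410000, w=1.104644:
  k1 = f(1.410000, 1.104644) = -0.850079
  k2 = f(1.615000, 0.930378) = -1.000639
  w ← 1.104644 + 0.41·(-1.000639) = 0.694382
w(1.82) ≈ 0.6944

0.6944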